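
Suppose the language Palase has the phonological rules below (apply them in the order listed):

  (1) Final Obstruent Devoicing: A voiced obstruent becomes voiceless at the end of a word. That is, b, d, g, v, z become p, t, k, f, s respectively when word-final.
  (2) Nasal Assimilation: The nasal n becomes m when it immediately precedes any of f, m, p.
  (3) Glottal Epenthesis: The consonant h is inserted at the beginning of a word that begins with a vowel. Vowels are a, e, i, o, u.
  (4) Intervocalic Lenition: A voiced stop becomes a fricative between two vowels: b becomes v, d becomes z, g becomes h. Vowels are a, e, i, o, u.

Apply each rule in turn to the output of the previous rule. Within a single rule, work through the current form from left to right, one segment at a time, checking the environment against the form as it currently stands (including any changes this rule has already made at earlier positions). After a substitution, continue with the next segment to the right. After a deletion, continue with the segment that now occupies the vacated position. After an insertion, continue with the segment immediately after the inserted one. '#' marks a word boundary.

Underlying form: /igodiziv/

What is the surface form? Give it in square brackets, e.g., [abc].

(1) Final Obstruent Devoicing: [igodiziv] → [igodizif]
(2) Nasal Assimilation: no change — [igodizif]
(3) Glottal Epenthesis: [igodizif] → [higodizif]
(4) Intervocalic Lenition: [higodizif] → [hihozizif]

[hihozizif]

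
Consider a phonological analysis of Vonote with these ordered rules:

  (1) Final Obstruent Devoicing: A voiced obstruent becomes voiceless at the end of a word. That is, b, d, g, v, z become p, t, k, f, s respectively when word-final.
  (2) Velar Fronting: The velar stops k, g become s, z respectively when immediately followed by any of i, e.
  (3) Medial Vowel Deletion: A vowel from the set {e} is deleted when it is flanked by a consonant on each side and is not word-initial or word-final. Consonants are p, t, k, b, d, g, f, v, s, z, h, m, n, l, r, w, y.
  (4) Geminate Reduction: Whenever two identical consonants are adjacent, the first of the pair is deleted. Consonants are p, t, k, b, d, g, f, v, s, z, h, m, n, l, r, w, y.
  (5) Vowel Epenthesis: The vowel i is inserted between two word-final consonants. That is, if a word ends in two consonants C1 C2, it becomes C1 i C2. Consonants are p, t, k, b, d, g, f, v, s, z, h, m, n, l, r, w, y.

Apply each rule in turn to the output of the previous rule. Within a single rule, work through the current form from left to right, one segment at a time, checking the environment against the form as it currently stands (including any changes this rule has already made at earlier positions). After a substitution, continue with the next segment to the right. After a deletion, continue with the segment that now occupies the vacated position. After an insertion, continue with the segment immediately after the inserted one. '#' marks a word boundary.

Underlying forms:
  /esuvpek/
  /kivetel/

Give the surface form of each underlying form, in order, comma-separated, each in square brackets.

[esuvpik], [sivtil]

/esuvpek/:
  (1) Final Obstruent Devoicing: no change — [esuvpek]
  (2) Velar Fronting: no change — [esuvpek]
  (3) Medial Vowel Deletion: [esuvpek] → [esuvpk]
  (4) Geminate Reduction: no change — [esuvpk]
  (5) Vowel Epenthesis: [esuvpk] → [esuvpik]
/kivetel/:
  (1) Final Obstruent Devoicing: no change — [kivetel]
  (2) Velar Fronting: [kivetel] → [sivetel]
  (3) Medial Vowel Deletion: [sivetel] → [sivtl]
  (4) Geminate Reduction: no change — [sivtl]
  (5) Vowel Epenthesis: [sivtl] → [sivtil]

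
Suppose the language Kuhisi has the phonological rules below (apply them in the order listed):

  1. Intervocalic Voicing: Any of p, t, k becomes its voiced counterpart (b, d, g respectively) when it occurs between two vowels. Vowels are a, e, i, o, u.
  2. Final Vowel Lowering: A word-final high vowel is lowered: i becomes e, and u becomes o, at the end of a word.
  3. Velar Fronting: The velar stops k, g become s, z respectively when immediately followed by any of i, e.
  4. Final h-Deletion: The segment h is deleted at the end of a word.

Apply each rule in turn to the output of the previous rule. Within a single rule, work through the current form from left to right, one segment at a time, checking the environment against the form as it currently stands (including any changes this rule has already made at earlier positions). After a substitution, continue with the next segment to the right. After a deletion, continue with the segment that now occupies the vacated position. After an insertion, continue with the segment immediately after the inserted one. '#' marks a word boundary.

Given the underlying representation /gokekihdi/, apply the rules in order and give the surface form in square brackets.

[gozezihde]

1 Intervocalic Voicing: [gokekihdi] → [gogegihdi]
2 Final Vowel Lowering: [gogegihdi] → [gogegihde]
3 Velar Fronting: [gogegihde] → [gozezihde]
4 Final h-Deletion: no change — [gozezihde]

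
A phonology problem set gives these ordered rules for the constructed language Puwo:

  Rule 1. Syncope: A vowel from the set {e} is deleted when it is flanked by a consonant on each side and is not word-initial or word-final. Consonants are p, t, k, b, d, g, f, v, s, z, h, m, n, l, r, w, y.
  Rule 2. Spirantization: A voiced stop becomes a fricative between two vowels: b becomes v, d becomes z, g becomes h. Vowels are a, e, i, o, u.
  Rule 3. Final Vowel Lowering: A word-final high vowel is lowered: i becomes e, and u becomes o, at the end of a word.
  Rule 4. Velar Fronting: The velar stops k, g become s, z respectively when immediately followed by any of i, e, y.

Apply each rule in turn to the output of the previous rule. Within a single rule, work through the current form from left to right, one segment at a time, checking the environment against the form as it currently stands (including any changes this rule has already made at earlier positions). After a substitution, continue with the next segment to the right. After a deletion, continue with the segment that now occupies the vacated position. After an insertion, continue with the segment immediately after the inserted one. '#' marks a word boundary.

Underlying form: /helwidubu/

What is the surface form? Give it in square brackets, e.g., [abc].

Rule 1 Syncope: [helwidubu] → [hlwidubu]
Rule 2 Spirantization: [hlwidubu] → [hlwizuvu]
Rule 3 Final Vowel Lowering: [hlwizuvu] → [hlwizuvo]
Rule 4 Velar Fronting: no change — [hlwizuvo]

[hlwizuvo]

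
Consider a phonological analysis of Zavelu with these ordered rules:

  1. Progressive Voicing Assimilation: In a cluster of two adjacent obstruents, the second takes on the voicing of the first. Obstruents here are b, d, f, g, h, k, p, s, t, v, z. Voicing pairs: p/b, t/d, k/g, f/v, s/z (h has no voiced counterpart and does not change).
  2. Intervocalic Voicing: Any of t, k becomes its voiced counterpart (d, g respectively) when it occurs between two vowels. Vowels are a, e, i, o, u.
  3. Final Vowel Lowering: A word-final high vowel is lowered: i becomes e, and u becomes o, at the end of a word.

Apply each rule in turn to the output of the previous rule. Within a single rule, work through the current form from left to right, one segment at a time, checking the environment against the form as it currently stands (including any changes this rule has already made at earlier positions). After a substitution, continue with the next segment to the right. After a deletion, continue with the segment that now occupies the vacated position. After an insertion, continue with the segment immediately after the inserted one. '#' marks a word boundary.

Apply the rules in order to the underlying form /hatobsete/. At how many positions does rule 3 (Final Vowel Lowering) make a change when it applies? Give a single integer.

1 Progressive Voicing Assimilation: [hatobsete] → [hatobzete]
2 Intervocalic Voicing: [hatobzete] → [hadobzede]
3 Final Vowel Lowering: no change — [hadobzede]
Rule 3 changed 0 position(s).

0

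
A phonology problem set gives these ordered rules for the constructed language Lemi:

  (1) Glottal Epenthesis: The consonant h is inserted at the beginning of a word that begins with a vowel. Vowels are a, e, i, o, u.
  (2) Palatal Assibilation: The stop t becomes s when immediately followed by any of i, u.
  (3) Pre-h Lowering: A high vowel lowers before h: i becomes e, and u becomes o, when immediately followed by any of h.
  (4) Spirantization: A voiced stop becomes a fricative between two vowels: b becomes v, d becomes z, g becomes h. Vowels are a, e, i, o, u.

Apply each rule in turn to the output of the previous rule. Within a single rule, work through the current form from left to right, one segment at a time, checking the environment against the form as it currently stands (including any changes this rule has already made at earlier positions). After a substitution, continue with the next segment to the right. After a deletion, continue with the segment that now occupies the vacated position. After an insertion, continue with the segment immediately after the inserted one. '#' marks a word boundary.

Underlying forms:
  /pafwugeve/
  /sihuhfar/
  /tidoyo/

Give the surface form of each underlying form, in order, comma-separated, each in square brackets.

[pafwuheve], [sehohfar], [sizoyo]

/pafwugeve/:
  (1) Glottal Epenthesis: no change — [pafwugeve]
  (2) Palatal Assibilation: no change — [pafwugeve]
  (3) Pre-h Lowering: no change — [pafwugeve]
  (4) Spirantization: [pafwugeve] → [pafwuheve]
/sihuhfar/:
  (1) Glottal Epenthesis: no change — [sihuhfar]
  (2) Palatal Assibilation: no change — [sihuhfar]
  (3) Pre-h Lowering: [sihuhfar] → [sehohfar]
  (4) Spirantization: no change — [sehohfar]
/tidoyo/:
  (1) Glottal Epenthesis: no change — [tidoyo]
  (2) Palatal Assibilation: [tidoyo] → [sidoyo]
  (3) Pre-h Lowering: no change — [sidoyo]
  (4) Spirantization: [sidoyo] → [sizoyo]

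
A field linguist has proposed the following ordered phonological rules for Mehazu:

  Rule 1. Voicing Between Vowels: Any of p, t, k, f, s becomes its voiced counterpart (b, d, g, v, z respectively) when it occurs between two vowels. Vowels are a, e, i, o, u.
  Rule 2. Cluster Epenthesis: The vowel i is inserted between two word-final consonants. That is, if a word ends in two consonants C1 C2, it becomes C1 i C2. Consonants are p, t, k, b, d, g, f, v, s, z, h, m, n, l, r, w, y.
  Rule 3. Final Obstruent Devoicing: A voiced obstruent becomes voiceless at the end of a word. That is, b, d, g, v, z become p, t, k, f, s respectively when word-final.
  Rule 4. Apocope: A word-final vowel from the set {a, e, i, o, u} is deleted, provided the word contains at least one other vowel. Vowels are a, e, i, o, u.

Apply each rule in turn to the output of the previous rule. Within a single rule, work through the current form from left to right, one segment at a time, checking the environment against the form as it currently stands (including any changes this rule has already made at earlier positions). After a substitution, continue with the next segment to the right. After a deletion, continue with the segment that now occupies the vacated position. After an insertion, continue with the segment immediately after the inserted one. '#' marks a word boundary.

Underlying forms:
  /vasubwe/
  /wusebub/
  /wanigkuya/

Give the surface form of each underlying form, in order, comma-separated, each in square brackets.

[vazubw], [wuzebup], [wanigkuy]

/vasubwe/:
  Rule 1 Voicing Between Vowels: [vasubwe] → [vazubwe]
  Rule 2 Cluster Epenthesis: no change — [vazubwe]
  Rule 3 Final Obstruent Devoicing: no change — [vazubwe]
  Rule 4 Apocope: [vazubwe] → [vazubw]
/wusebub/:
  Rule 1 Voicing Between Vowels: [wusebub] → [wuzebub]
  Rule 2 Cluster Epenthesis: no change — [wuzebub]
  Rule 3 Final Obstruent Devoicing: [wuzebub] → [wuzebup]
  Rule 4 Apocope: no change — [wuzebup]
/wanigkuya/:
  Rule 1 Voicing Between Vowels: no change — [wanigkuya]
  Rule 2 Cluster Epenthesis: no change — [wanigkuya]
  Rule 3 Final Obstruent Devoicing: no change — [wanigkuya]
  Rule 4 Apocope: [wanigkuya] → [wanigkuy]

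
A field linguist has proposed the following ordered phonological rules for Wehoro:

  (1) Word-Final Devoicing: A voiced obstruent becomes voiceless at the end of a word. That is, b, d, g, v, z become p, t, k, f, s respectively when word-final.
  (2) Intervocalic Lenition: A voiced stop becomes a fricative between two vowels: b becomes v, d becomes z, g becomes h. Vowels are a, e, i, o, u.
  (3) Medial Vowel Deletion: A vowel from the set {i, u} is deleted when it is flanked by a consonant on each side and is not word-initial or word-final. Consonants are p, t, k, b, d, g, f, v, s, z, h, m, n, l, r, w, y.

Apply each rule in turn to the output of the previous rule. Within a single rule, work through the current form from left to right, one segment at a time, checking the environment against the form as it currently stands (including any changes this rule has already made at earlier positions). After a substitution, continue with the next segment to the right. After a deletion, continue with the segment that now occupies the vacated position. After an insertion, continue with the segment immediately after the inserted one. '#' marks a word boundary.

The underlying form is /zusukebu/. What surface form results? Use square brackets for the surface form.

[zskevu]

(1) Word-Final Devoicing: no change — [zusukebu]
(2) Intervocalic Lenition: [zusukebu] → [zusukevu]
(3) Medial Vowel Deletion: [zusukevu] → [zskevu]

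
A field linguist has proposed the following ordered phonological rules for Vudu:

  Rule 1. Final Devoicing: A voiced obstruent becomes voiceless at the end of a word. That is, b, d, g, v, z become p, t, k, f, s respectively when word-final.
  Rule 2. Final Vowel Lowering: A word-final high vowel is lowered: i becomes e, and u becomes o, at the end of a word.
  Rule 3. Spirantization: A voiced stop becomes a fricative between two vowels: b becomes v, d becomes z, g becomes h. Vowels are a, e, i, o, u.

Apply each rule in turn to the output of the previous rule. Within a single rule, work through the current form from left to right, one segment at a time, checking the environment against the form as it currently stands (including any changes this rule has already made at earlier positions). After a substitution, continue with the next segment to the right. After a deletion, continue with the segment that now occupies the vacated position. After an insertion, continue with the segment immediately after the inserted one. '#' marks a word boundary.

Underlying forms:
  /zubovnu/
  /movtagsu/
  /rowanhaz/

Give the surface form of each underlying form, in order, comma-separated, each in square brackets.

/zubovnu/:
  Rule 1 Final Devoicing: no change — [zubovnu]
  Rule 2 Final Vowel Lowering: [zubovnu] → [zubovno]
  Rule 3 Spirantization: [zubovno] → [zuvovno]
/movtagsu/:
  Rule 1 Final Devoicing: no change — [movtagsu]
  Rule 2 Final Vowel Lowering: [movtagsu] → [movtagso]
  Rule 3 Spirantization: no change — [movtagso]
/rowanhaz/:
  Rule 1 Final Devoicing: [rowanhaz] → [rowanhas]
  Rule 2 Final Vowel Lowering: no change — [rowanhas]
  Rule 3 Spirantization: no change — [rowanhas]

[zuvovno], [movtagso], [rowanhas]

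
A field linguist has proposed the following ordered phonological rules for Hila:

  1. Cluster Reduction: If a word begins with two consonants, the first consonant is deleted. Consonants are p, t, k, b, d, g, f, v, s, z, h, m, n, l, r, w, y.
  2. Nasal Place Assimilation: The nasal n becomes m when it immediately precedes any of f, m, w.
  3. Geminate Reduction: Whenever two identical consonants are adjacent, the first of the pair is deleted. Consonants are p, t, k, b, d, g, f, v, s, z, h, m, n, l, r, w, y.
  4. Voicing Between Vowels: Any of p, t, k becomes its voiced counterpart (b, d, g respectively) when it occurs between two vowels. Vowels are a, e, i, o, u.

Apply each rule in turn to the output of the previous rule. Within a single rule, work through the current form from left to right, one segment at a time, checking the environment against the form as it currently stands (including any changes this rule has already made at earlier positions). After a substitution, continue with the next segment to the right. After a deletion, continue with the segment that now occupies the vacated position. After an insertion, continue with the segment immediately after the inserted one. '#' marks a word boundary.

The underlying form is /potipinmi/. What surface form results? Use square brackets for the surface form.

[podibimi]

1 Cluster Reduction: no change — [potipinmi]
2 Nasal Place Assimilation: [potipinmi] → [potipimmi]
3 Geminate Reduction: [potipimmi] → [potipimi]
4 Voicing Between Vowels: [potipimi] → [podibimi]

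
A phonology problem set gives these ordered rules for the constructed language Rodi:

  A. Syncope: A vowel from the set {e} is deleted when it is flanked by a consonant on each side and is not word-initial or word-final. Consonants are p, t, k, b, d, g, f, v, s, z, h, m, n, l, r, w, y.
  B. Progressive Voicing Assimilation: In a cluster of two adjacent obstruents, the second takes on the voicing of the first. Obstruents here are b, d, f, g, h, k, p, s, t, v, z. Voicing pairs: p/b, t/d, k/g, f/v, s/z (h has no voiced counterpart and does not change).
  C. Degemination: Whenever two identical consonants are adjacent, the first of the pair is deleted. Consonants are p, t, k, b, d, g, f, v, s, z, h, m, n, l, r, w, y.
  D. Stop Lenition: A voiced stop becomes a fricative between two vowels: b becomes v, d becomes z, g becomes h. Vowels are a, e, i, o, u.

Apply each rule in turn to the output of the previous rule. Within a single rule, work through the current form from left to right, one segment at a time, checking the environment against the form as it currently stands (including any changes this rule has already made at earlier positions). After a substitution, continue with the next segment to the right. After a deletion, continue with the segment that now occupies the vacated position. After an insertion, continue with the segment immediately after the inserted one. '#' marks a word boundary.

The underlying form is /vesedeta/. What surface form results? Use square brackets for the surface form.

A Syncope: [vesedeta] → [vsdta]
B Progressive Voicing Assimilation: [vsdta] → [vzdda]
C Degemination: [vzdda] → [vzda]
D Stop Lenition: no change — [vzda]

[vzda]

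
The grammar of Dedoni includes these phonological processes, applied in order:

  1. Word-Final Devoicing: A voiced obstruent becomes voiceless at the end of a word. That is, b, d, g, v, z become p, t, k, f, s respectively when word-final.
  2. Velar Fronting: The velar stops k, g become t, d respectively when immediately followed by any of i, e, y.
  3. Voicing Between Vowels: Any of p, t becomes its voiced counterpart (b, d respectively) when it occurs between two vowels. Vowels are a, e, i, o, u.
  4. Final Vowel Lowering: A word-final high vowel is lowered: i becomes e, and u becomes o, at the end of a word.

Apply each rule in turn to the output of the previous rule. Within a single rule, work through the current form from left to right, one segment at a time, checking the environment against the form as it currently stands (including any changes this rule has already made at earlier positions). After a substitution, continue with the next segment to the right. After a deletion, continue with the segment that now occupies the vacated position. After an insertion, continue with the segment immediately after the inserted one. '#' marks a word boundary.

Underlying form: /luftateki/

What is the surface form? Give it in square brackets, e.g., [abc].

[luftadede]

1 Word-Final Devoicing: no change — [luftateki]
2 Velar Fronting: [luftateki] → [luftateti]
3 Voicing Between Vowels: [luftateti] → [luftadedi]
4 Final Vowel Lowering: [luftadedi] → [luftadede]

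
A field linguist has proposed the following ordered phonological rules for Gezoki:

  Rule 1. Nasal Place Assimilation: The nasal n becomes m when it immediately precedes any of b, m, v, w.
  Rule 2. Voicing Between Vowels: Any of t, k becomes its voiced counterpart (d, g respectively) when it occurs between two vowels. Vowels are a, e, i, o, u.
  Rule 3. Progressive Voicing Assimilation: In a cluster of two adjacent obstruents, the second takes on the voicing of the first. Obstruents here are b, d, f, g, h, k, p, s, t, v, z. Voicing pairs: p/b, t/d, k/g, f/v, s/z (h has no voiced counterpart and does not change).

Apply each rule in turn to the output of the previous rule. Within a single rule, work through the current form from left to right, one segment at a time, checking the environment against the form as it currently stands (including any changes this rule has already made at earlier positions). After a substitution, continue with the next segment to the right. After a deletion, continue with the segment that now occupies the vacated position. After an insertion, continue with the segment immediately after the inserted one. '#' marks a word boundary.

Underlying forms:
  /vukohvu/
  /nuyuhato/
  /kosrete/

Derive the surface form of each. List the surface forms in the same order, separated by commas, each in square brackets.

/vukohvu/:
  Rule 1 Nasal Place Assimilation: no change — [vukohvu]
  Rule 2 Voicing Between Vowels: [vukohvu] → [vugohvu]
  Rule 3 Progressive Voicing Assimilation: [vugohvu] → [vugohfu]
/nuyuhato/:
  Rule 1 Nasal Place Assimilation: no change — [nuyuhato]
  Rule 2 Voicing Between Vowels: [nuyuhato] → [nuyuhado]
  Rule 3 Progressive Voicing Assimilation: no change — [nuyuhado]
/kosrete/:
  Rule 1 Nasal Place Assimilation: no change — [kosrete]
  Rule 2 Voicing Between Vowels: [kosrete] → [kosrede]
  Rule 3 Progressive Voicing Assimilation: no change — [kosrede]

[vugohfu], [nuyuhado], [kosrede]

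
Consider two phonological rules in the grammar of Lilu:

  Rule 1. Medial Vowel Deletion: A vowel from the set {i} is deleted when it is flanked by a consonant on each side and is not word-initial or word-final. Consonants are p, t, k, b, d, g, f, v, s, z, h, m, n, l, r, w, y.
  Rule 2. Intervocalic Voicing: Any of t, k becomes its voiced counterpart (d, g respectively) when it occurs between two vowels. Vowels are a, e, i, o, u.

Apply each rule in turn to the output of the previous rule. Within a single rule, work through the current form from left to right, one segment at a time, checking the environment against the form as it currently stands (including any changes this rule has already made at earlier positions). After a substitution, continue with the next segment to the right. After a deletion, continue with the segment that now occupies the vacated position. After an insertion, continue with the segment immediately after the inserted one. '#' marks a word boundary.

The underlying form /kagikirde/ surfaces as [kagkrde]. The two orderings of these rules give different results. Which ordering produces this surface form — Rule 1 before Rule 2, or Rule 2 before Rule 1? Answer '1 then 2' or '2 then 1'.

1 then 2

Order 1 then 2:
  1 Medial Vowel Deletion: [kagikirde] → [kagkrde]
  2 Intervocalic Voicing: no change — [kagkrde]
  result: [kagkrde]
Order 2 then 1:
  2 Intervocalic Voicing: [kagikirde] → [kagigirde]
  1 Medial Vowel Deletion: [kagigirde] → [kaggrde]
  result: [kaggrde]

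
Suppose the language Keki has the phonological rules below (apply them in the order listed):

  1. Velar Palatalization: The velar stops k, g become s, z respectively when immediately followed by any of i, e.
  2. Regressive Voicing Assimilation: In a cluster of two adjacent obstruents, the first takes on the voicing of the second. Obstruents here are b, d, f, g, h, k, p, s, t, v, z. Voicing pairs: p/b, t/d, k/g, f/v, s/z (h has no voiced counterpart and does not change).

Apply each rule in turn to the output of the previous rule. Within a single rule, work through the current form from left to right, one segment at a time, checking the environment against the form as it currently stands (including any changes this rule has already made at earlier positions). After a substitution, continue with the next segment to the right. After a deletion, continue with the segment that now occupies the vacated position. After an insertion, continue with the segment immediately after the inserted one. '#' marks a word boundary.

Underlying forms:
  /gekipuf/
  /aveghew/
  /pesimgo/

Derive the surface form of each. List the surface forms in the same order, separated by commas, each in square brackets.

/gekipuf/:
  1 Velar Palatalization: [gekipuf] → [zesipuf]
  2 Regressive Voicing Assimilation: no change — [zesipuf]
/aveghew/:
  1 Velar Palatalization: no change — [aveghew]
  2 Regressive Voicing Assimilation: [aveghew] → [avekhew]
/pesimgo/:
  1 Velar Palatalization: no change — [pesimgo]
  2 Regressive Voicing Assimilation: no change — [pesimgo]

[zesipuf], [avekhew], [pesimgo]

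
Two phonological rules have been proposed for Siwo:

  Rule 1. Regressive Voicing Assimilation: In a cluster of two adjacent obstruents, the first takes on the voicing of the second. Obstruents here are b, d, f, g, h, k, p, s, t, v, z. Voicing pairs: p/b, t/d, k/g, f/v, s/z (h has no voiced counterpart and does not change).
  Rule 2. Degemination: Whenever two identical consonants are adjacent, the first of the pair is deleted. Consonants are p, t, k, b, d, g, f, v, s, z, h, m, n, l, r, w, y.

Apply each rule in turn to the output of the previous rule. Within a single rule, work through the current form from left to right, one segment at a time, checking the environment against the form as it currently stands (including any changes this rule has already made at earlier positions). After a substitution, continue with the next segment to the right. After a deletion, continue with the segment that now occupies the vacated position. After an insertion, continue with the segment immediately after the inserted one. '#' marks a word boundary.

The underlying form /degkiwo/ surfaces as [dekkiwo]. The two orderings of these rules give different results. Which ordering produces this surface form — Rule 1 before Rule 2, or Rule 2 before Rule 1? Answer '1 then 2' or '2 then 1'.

Order 1 then 2:
  1 Regressive Voicing Assimilation: [degkiwo] → [dekkiwo]
  2 Degemination: [dekkiwo] → [dekiwo]
  result: [dekiwo]
Order 2 then 1:
  2 Degemination: no change — [degkiwo]
  1 Regressive Voicing Assimilation: [degkiwo] → [dekkiwo]
  result: [dekkiwo]

2 then 1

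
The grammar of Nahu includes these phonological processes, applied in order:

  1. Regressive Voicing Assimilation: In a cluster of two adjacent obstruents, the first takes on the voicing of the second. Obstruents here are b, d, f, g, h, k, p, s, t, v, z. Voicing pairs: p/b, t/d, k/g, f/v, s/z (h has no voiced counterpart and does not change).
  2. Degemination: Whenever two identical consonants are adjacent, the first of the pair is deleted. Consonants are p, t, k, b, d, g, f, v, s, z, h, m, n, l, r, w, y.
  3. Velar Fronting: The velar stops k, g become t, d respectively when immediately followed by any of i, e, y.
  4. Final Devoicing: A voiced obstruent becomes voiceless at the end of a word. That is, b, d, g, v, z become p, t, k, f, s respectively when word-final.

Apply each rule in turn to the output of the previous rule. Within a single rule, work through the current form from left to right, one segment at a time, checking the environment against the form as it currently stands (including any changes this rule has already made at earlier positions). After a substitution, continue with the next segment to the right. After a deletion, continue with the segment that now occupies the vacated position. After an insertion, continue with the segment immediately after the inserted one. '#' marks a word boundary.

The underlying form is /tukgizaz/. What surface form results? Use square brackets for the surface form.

[tudizas]

1 Regressive Voicing Assimilation: [tukgizaz] → [tuggizaz]
2 Degemination: [tuggizaz] → [tugizaz]
3 Velar Fronting: [tugizaz] → [tudizaz]
4 Final Devoicing: [tudizaz] → [tudizas]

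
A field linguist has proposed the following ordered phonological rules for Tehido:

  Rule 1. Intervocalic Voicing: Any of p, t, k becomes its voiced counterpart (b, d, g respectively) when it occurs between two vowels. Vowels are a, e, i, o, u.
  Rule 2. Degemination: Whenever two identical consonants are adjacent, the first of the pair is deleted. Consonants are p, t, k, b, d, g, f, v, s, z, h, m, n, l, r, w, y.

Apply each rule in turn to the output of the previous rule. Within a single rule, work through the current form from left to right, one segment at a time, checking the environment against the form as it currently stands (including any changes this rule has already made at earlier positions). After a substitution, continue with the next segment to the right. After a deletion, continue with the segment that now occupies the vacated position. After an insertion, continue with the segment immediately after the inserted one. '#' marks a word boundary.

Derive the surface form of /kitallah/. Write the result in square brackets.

[kidalah]

Rule 1 Intervocalic Voicing: [kitallah] → [kidallah]
Rule 2 Degemination: [kidallah] → [kidalah]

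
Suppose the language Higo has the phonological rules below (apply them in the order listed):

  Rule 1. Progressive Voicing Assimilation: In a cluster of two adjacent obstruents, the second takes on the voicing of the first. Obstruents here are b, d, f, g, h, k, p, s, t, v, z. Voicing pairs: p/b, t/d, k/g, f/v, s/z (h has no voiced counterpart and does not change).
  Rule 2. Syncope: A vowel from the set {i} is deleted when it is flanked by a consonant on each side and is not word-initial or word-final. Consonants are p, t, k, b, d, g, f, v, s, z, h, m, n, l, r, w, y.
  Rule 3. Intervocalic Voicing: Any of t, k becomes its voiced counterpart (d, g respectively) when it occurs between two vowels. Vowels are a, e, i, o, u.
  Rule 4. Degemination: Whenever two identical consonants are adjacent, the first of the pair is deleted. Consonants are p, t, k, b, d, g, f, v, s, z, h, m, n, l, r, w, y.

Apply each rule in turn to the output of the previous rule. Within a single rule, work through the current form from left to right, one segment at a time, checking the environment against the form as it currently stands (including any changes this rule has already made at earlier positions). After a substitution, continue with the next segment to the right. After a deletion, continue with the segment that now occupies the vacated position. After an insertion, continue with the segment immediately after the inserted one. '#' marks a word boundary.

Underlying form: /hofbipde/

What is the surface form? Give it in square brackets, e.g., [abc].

[hofpte]

Rule 1 Progressive Voicing Assimilation: [hofbipde] → [hofpipte]
Rule 2 Syncope: [hofpipte] → [hofppte]
Rule 3 Intervocalic Voicing: no change — [hofppte]
Rule 4 Degemination: [hofppte] → [hofpte]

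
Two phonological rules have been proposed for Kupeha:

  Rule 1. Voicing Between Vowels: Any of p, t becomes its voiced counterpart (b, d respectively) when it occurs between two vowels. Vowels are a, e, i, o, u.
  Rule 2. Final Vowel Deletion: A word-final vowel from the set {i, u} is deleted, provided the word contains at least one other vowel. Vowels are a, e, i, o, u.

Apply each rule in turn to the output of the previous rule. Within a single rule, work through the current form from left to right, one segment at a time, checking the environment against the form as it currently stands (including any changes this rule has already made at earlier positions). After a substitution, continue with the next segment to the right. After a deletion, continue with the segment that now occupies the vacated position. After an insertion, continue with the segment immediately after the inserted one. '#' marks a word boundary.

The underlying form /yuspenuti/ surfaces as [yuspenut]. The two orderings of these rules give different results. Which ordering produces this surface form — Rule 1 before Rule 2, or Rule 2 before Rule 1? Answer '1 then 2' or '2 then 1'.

Order 1 then 2:
  1 Voicing Between Vowels: [yuspenuti] → [yuspenudi]
  2 Final Vowel Deletion: [yuspenudi] → [yuspenud]
  result: [yuspenud]
Order 2 then 1:
  2 Final Vowel Deletion: [yuspenuti] → [yuspenut]
  1 Voicing Between Vowels: no change — [yuspenut]
  result: [yuspenut]

2 then 1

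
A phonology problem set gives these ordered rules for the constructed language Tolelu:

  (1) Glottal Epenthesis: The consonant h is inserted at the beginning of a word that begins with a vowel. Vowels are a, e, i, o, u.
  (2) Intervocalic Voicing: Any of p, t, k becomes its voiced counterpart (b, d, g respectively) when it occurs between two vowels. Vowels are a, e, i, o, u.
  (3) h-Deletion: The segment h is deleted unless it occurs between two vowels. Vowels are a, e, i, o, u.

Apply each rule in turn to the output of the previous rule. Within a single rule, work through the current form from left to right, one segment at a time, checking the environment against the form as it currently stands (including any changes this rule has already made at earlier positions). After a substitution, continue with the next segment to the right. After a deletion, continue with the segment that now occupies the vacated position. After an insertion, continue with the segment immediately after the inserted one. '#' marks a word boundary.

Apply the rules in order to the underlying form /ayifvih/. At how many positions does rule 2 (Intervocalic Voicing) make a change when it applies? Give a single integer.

(1) Glottal Epenthesis: [ayifvih] → [hayifvih]
(2) Intervocalic Voicing: no change — [hayifvih]
(3) h-Deletion: [hayifvih] → [ayifvi]
Rule 2 changed 0 position(s).

0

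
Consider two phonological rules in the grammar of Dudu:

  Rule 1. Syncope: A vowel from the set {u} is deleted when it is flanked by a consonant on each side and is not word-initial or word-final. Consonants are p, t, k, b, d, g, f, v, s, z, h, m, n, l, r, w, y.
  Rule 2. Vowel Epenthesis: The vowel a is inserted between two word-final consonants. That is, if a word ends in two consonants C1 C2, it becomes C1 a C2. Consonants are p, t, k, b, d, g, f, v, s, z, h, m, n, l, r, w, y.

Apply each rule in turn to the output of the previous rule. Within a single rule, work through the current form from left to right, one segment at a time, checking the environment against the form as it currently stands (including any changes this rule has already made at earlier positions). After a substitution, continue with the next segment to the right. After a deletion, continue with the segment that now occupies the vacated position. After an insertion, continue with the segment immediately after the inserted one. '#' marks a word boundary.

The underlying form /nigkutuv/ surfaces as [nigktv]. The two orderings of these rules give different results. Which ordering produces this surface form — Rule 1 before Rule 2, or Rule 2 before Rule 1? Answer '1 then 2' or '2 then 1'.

2 then 1

Order 1 then 2:
  1 Syncope: [nigkutuv] → [nigktv]
  2 Vowel Epenthesis: [nigktv] → [nigktav]
  result: [nigktav]
Order 2 then 1:
  2 Vowel Epenthesis: no change — [nigkutuv]
  1 Syncope: [nigkutuv] → [nigktv]
  result: [nigktv]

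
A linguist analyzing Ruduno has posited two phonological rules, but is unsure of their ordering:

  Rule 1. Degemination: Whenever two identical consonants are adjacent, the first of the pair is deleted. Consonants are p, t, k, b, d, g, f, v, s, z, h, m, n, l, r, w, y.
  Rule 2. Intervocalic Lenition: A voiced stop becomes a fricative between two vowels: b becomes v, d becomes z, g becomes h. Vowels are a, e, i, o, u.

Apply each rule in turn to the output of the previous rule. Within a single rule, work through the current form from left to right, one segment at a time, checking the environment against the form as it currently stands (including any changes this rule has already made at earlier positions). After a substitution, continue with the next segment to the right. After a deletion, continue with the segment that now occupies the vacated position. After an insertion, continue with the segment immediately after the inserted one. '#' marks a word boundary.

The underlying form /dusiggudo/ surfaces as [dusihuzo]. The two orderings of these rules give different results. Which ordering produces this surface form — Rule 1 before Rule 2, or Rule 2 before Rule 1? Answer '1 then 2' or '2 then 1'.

1 then 2

Order 1 then 2:
  1 Degemination: [dusiggudo] → [dusigudo]
  2 Intervocalic Lenition: [dusigudo] → [dusihuzo]
  result: [dusihuzo]
Order 2 then 1:
  2 Intervocalic Lenition: [dusiggudo] → [dusigguzo]
  1 Degemination: [dusigguzo] → [dusiguzo]
  result: [dusiguzo]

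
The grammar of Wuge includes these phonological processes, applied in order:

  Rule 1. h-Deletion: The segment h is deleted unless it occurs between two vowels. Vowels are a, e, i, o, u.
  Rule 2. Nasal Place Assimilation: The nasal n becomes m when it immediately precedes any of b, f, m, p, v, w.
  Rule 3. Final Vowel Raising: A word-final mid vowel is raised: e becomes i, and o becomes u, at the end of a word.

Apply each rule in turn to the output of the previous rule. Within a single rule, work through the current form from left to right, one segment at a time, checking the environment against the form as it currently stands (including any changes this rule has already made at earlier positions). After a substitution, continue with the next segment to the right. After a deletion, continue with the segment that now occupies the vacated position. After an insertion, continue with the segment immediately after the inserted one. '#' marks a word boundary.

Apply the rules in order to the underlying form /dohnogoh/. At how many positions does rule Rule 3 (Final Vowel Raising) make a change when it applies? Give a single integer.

Rule 1 h-Deletion: [dohnogoh] → [donogo]
Rule 2 Nasal Place Assimilation: no change — [donogo]
Rule 3 Final Vowel Raising: [donogo] → [donogu]
Rule Rule 3 changed 1 position(s).

1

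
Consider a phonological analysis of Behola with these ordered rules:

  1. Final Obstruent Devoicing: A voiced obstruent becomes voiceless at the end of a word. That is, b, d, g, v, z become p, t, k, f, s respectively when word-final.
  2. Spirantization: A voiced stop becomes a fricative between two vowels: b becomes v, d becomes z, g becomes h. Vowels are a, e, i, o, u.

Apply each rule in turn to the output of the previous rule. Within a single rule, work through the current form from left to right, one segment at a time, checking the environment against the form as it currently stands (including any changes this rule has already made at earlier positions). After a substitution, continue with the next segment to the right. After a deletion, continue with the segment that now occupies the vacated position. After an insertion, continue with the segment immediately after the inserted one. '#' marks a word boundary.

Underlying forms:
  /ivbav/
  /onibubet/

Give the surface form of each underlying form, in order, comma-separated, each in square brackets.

[ivbaf], [onivuvet]

/ivbav/:
  1 Final Obstruent Devoicing: [ivbav] → [ivbaf]
  2 Spirantization: no change — [ivbaf]
/onibubet/:
  1 Final Obstruent Devoicing: no change — [onibubet]
  2 Spirantization: [onibubet] → [onivuvet]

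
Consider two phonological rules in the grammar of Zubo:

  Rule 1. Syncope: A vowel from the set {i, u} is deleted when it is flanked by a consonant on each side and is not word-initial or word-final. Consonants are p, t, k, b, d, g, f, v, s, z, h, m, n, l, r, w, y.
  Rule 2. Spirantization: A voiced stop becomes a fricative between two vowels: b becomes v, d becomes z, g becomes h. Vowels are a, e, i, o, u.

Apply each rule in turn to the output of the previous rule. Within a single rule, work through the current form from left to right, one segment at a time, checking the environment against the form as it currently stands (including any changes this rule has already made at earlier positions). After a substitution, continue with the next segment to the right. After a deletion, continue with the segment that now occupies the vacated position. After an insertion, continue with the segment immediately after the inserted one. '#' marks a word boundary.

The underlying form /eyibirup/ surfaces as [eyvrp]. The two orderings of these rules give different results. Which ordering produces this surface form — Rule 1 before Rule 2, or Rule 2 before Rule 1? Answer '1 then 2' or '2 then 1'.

Order 1 then 2:
  1 Syncope: [eyibirup] → [eybrp]
  2 Spirantization: no change — [eybrp]
  result: [eybrp]
Order 2 then 1:
  2 Spirantization: [eyibirup] → [eyivirup]
  1 Syncope: [eyivirup] → [eyvrp]
  result: [eyvrp]

2 then 1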